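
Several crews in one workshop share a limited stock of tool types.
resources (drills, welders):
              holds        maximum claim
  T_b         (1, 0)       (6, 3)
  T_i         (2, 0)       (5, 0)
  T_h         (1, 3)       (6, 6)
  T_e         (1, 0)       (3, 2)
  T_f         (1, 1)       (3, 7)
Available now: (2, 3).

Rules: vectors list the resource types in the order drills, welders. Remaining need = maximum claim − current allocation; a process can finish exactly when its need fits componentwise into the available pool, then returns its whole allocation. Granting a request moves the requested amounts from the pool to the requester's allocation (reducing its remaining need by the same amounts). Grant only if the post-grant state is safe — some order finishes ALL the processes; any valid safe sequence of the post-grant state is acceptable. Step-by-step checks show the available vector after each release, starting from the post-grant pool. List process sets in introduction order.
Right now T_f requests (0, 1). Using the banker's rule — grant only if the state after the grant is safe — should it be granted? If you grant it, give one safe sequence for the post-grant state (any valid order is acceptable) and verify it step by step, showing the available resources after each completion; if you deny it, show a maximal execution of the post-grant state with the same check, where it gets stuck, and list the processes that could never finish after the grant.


DENY — the pretend-granted state is unsafe.
Key observation: once T_e, T_i finish, the pool peaks at (5, 2) — and every remaining process still needs more welders than that.
On the post-grant state, T_e, T_i is a maximal run — nothing extends it. Check, step by step:
  pool = (2, 2)
  T_e: need (2, 2) fits (2, 2); releases (1, 0), pool now (3, 2)
  T_i: need (3, 0) fits (3, 2); releases (2, 0), pool now (5, 2)
  T_b cannot run: need (5, 3) vs free (5, 2) (insufficient welders)
  T_h cannot run: need (5, 3) vs free (5, 2) (insufficient welders)
  T_f cannot run: need (2, 5) vs free (5, 2) (insufficient welders)
Processes that could never finish after the grant: T_b, T_h and T_f.


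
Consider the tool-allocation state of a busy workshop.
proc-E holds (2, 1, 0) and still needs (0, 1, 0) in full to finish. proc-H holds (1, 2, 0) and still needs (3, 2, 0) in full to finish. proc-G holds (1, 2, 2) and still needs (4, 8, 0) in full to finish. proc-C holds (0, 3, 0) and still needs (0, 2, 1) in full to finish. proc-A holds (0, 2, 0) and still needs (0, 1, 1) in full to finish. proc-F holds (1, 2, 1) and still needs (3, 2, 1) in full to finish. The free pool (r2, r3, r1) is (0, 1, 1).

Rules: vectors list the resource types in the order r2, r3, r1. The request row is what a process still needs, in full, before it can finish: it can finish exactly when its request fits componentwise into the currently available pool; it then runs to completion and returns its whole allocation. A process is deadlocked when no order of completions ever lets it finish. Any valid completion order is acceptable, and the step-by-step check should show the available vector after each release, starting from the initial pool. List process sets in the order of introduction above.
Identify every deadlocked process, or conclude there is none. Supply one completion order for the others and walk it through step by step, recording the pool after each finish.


Deadlocked: proc-H, proc-G and proc-F.
Key observation: proc-A, proc-C, proc-E can finish, but then (2, 7, 1) is all there is, and the blocked group's r2 demands exceed it.
One completion order for the rest: proc-A, proc-C, proc-E. Check, step by step:
  pool = (0, 1, 1)
  run proc-A (needs (0, 1, 1), free (0, 1, 1)); after release of (0, 2, 0) the pool is (0, 3, 1)
  run proc-C (needs (0, 2, 1), free (0, 3, 1)); after release of (0, 3, 0) the pool is (0, 6, 1)
  run proc-E (needs (0, 1, 0), free (0, 6, 1)); after release of (2, 1, 0) the pool is (2, 7, 1)
None of the blocked processes ever fits:
  proc-H cannot run: need (3, 2, 0) vs free (2, 7, 1) (insufficient r2)
  proc-G cannot run: need (4, 8, 0) vs free (2, 7, 1) (insufficient r2 and r3)
  proc-F cannot run: need (3, 2, 1) vs free (2, 7, 1) (insufficient r2)


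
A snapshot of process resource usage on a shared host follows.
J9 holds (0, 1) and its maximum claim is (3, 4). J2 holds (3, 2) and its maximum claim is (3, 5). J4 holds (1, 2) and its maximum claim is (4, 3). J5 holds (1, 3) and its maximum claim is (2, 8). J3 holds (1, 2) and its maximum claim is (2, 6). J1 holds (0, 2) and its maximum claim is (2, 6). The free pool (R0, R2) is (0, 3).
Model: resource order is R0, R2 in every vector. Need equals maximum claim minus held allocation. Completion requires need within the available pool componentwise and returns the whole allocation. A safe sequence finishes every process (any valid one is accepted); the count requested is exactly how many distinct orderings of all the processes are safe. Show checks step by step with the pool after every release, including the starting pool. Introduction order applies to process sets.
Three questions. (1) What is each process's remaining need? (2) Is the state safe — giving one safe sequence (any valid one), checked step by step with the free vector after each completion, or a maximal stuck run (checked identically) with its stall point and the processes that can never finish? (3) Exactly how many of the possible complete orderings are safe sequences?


(1) Need matrix, components ordered R0, R2:
  J9: (3, 3)
  J2: (0, 3)
  J4: (3, 1)
  J5: (1, 5)
  J3: (1, 4)
  J1: (2, 4)
(2) SAFE. One safe sequence: J2, J3, J4, J1, J9, J5.
Key observation: J2 is the earliest step where a requested resource binds exactly: need (0, 3), pool (0, 3) at its turn.
Verifying each step:
  pool = (0, 3)
  run J2 (needs (0, 3), free (0, 3)); after release of (3, 2) the pool is (3, 5)
  run J3 (needs (1, 4), free (3, 5)); after release of (1, 2) the pool is (4, 7)
  run J4 (needs (3, 1), free (4, 7)); after release of (1, 2) the pool is (5, 9)
  run J1 (needs (2, 4), free (5, 9)); after release of (0, 2) the pool is (5, 11)
  run J9 (needs (3, 3), free (5, 11)); after release of (0, 1) the pool is (5, 12)
  run J5 (needs (1, 5), free (5, 12)); after release of (1, 3) the pool is (6, 15)
(3) Exactly 120 of the possible complete orderings are safe sequences.


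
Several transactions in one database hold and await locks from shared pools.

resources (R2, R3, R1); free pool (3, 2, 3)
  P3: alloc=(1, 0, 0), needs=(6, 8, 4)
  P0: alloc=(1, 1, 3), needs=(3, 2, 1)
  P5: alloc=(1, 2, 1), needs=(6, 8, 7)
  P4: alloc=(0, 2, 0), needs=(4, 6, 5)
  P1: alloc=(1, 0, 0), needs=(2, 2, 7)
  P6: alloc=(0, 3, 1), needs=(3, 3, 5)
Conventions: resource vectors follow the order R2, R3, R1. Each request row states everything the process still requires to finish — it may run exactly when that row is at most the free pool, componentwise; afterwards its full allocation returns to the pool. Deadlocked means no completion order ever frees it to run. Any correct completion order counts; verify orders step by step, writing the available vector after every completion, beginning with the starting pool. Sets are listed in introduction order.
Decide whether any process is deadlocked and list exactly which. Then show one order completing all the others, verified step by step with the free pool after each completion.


Deadlocked set: P3 and P5.
Key observation: no order helps: past P0, P6, P4, P1, the free pool tops out at (5, 8, 7), below what each blocked process needs in R2.
A valid finishing order for the others: P0, P6, P4, P1. Check, step by step:
  pool = (3, 2, 3)
  P0 needs (3, 2, 1) <= (3, 2, 3) -> finishes; pool += (1, 1, 3) = (4, 3, 6)
  P6 needs (3, 3, 5) <= (4, 3, 6) -> finishes; pool += (0, 3, 1) = (4, 6, 7)
  P4 needs (4, 6, 5) <= (4, 6, 7) -> finishes; pool += (0, 2, 0) = (4, 8, 7)
  P1 needs (2, 2, 7) <= (4, 8, 7) -> finishes; pool += (1, 0, 0) = (5, 8, 7)
The stuck group stays short no matter what:
  P3 still needs (6, 8, 4) but only (5, 8, 7) is free — short on R2
  P5 still needs (6, 8, 7) but only (5, 8, 7) is free — short on R2


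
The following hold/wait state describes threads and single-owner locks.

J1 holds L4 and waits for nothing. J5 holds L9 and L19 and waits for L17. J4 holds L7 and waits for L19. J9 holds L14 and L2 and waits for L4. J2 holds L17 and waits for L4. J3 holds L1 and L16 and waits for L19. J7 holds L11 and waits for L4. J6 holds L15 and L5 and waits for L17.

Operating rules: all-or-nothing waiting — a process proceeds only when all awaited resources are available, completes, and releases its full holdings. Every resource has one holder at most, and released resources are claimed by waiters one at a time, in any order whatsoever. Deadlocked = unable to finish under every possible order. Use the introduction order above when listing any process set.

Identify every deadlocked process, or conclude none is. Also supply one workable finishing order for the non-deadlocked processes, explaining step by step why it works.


Nothing here is deadlocked.
Key observation: no waiting chain loops back on itself — every chain ends at a process that waits on nothing, so everyone eventually runs.
One completion order for the rest: J1, J2, J5, J7, J6, J4, J3, J9.
Walking it through:
  J1 waits on nothing -> runs at once and releases L4
  run J2 (all its waits — L4 — are resolved); releases L17
  run J5 (all its waits — L17 — are resolved); releases L9 and L19
  run J7 (all its waits — L4 — are resolved); releases L11
  run J6 (all its waits — L17 — are resolved); releases L15 and L5
  run J4 (all its waits — L19 — are resolved); releases L7
  run J3 (all its waits — L19 — are resolved); releases L1 and L16
  run J9 (all its waits — L4 — are resolved); releases L14 and L2


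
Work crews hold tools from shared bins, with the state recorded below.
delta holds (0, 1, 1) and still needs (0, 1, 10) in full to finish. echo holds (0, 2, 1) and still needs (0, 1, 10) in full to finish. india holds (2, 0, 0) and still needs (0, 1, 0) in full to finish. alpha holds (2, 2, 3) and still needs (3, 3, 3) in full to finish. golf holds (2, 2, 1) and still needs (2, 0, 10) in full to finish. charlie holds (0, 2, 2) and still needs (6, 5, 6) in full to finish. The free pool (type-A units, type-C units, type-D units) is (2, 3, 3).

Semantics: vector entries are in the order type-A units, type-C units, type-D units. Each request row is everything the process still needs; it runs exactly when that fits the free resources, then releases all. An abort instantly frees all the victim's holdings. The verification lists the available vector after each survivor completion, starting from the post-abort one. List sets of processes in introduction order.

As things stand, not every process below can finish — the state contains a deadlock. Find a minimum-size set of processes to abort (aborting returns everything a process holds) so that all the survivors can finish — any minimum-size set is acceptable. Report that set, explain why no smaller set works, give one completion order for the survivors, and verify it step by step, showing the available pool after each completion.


The answer: abort delta and golf.
Key observation: the returned (2, 3, 2) from delta and golf is what brings echo — unrunnable before, under any order — into play at step 4.
No one abort is enough; case by case: delta alone leaves echo blocked (short on type-D units); echo alone leaves delta blocked (short on type-D units); india alone leaves delta blocked (short on type-D units); alpha alone leaves delta blocked (short on type-D units); golf alone leaves delta blocked (short on type-D units); charlie alone leaves delta blocked (short on type-D units).
Survivors finish in the order: alpha, charlie, india, echo. Check, step by step (pool after the aborts first):
  pool = (4, 6, 5)
  alpha needs (3, 3, 3) <= (4, 6, 5) -> finishes; pool += (2, 2, 3) = (6, 8, 8)
  charlie needs (6, 5, 6) <= (6, 8, 8) -> finishes; pool += (0, 2, 2) = (6, 10, 10)
  india needs (0, 1, 0) <= (6, 10, 10) -> finishes; pool += (2, 0, 0) = (8, 10, 10)
  echo needs (0, 1, 10) <= (8, 10, 10) -> finishes; pool += (0, 2, 1) = (8, 12, 11)


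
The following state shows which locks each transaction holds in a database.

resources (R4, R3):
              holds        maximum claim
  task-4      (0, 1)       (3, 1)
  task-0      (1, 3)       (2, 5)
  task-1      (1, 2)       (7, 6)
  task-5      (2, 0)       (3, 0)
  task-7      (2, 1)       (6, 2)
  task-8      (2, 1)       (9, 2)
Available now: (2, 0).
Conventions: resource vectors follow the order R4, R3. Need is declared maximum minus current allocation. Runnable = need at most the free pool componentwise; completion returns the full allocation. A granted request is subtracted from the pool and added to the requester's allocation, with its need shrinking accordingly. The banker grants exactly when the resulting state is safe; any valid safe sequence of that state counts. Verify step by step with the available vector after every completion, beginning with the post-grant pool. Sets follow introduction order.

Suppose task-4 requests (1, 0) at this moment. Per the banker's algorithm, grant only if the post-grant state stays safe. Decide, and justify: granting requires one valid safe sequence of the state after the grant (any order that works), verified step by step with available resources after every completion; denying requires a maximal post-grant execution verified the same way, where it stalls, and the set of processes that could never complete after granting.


GRANT — the state after the grant stays safe, e.g. via task-5, task-4, task-7, task-0, task-8, task-1.
Key observation: (1, 0) free after granting still covers task-5 first, and each release covers the next.
Step-by-step check of the post-grant state:
  pool = (1, 0)
  run task-5 (needs (1, 0), free (1, 0)); after release of (2, 0) the pool is (3, 0)
  run task-4 (needs (2, 0), free (3, 0)); after release of (1, 1) the pool is (4, 1)
  run task-7 (needs (4, 1), free (4, 1)); after release of (2, 1) the pool is (6, 2)
  run task-0 (needs (1, 2), free (6, 2)); after release of (1, 3) the pool is (7, 5)
  run task-8 (needs (7, 1), free (7, 5)); after release of (2, 1) the pool is (9, 6)
  run task-1 (needs (6, 4), free (9, 6)); after release of (1, 2) the pool is (10, 8)


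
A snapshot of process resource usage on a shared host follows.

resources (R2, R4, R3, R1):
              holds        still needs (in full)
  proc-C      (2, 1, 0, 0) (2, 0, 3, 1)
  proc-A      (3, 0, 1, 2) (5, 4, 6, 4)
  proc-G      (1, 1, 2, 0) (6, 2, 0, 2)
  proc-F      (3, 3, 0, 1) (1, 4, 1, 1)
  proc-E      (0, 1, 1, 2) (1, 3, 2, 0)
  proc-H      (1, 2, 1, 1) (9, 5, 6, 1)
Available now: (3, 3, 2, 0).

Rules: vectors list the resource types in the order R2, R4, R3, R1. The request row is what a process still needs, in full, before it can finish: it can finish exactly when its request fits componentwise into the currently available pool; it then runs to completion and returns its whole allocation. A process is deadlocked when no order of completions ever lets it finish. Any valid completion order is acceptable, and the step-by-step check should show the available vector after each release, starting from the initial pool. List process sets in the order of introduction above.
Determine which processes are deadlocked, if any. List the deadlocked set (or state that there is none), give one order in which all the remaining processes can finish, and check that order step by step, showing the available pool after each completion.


The deadlocked set is proc-A and proc-H.
Key observation: no order helps: past proc-E, proc-C, proc-F, proc-G, the free pool tops out at (9, 9, 5, 3), below what each blocked process needs in R3.
A valid finishing order for the others: proc-E, proc-C, proc-F, proc-G. Verifying each step:
  pool = (3, 3, 2, 0)
  proc-E needs (1, 3, 2, 0) <= (3, 3, 2, 0) -> finishes; pool += (0, 1, 1, 2) = (3, 4, 3, 2)
  proc-C needs (2, 0, 3, 1) <= (3, 4, 3, 2) -> finishes; pool += (2, 1, 0, 0) = (5, 5, 3, 2)
  proc-F needs (1, 4, 1, 1) <= (5, 5, 3, 2) -> finishes; pool += (3, 3, 0, 1) = (8, 8, 3, 3)
  proc-G needs (6, 2, 0, 2) <= (8, 8, 3, 3) -> finishes; pool += (1, 1, 2, 0) = (9, 9, 5, 3)
The stuck group stays short no matter what:
  proc-A cannot run: need (5, 4, 6, 4) vs free (9, 9, 5, 3) (insufficient R3 and R1)
  proc-H cannot run: need (9, 5, 6, 1) vs free (9, 9, 5, 3) (insufficient R3)


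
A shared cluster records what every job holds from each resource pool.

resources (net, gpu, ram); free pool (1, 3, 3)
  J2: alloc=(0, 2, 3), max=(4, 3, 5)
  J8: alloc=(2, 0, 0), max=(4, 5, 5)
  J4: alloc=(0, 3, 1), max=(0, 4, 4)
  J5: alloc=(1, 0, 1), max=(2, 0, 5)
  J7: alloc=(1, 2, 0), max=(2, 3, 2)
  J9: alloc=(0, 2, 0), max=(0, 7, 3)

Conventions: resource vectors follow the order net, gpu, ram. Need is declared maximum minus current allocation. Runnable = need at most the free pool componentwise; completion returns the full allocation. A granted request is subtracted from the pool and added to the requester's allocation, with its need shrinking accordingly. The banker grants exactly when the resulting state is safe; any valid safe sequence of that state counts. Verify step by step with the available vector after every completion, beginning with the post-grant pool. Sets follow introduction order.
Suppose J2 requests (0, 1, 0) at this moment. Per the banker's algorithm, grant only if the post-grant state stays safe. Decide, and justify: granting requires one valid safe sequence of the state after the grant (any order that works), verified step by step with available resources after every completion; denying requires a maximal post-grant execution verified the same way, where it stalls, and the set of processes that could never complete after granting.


GRANT. The post-grant state is safe; one safe sequence: J4, J5, J8, J9, J2, J7.
Key observation: the transfer keeps a workable pool ((1, 2, 3)); J4 starts the safe sequence.
Verifying the post-grant state step by step:
  pool = (1, 2, 3)
  J4 needs (0, 1, 3) <= (1, 2, 3) -> finishes; pool += (0, 3, 1) = (1, 5, 4)
  J5 needs (1, 0, 4) <= (1, 5, 4) -> finishes; pool += (1, 0, 1) = (2, 5, 5)
  J8 needs (2, 5, 5) <= (2, 5, 5) -> finishes; pool += (2, 0, 0) = (4, 5, 5)
  J9 needs (0, 5, 3) <= (4, 5, 5) -> finishes; pool += (0, 2, 0) = (4, 7, 5)
  J2 needs (4, 0, 2) <= (4, 7, 5) -> finishes; pool += (0, 3, 3) = (4, 10, 8)
  J7 needs (1, 1, 2) <= (4, 10, 8) -> finishes; pool += (1, 2, 0) = (5, 12, 8)


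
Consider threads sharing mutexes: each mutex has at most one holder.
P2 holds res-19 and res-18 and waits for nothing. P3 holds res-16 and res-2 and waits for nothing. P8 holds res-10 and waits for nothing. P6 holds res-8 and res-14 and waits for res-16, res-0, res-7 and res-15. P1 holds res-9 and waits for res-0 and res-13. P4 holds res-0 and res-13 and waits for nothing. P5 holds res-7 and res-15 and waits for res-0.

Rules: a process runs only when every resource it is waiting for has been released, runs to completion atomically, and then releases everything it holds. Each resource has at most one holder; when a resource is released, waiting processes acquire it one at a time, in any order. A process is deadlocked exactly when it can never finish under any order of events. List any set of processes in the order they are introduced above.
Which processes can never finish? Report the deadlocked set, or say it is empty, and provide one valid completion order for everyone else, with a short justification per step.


No process is deadlocked.
Key observation: the wait graph is acyclic; completion cascades from the unblocked processes through everyone else.
A valid finishing order for the others: P8, P3, P4, P5, P2, P6, P1.
Walking it through:
  P8 waits on nothing -> runs at once and releases res-10
  P3 waits on nothing -> runs at once and releases res-16 and res-2
  P4 waits on nothing -> runs at once and releases res-0 and res-13
  P5: everything it awaited (res-0) is free; runs, freeing res-7 and res-15
  P2 waits on nothing -> runs at once and releases res-19 and res-18
  P6: everything it awaited (res-16, res-0, res-7 and res-15) is free; runs, freeing res-8 and res-14
  P1: everything it awaited (res-0 and res-13) is free; runs, freeing res-9


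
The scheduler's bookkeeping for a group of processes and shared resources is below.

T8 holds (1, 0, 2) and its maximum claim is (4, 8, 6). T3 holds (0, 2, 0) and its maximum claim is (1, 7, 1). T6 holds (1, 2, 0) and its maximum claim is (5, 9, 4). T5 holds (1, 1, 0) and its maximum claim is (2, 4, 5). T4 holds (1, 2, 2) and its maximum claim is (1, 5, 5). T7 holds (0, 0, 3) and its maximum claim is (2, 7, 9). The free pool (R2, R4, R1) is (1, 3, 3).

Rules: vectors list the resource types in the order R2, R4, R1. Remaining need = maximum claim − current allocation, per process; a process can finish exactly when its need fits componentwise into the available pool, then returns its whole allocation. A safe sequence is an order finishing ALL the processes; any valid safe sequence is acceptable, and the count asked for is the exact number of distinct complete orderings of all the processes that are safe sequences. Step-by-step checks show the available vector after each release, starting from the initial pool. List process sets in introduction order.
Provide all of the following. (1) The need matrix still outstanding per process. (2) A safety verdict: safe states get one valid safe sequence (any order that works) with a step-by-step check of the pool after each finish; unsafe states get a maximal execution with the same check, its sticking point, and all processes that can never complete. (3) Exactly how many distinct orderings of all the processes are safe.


(1) Need matrix, components ordered R2, R4, R1:
  T8: (3, 8, 4)
  T3: (1, 5, 1)
  T6: (4, 7, 4)
  T5: (1, 3, 5)
  T4: (0, 3, 3)
  T7: (2, 7, 6)
(2) SAFE — a valid safe sequence is T4, T5, T3, T8, T6, T7.
Key observation: the first exact fit in this order is T4 — it needs (0, 3, 3) with (1, 3, 3) free, meeting a requested resource to the last unit.
Verifying each step:
  pool = (1, 3, 3)
  T4: need (0, 3, 3) fits (1, 3, 3); releases (1, 2, 2), pool now (2, 5, 5)
  T5: need (1, 3, 5) fits (2, 5, 5); releases (1, 1, 0), pool now (3, 6, 5)
  T3: need (1, 5, 1) fits (3, 6, 5); releases (0, 2, 0), pool now (3, 8, 5)
  T8: need (3, 8, 4) fits (3, 8, 5); releases (1, 0, 2), pool now (4, 8, 7)
  T6: need (4, 7, 4) fits (4, 8, 7); releases (1, 2, 0), pool now (5, 10, 7)
  T7: need (2, 7, 6) fits (5, 10, 7); releases (0, 0, 3), pool now (5, 10, 10)
(3) The exact count: 4 of the possible complete orderings are safe sequences.


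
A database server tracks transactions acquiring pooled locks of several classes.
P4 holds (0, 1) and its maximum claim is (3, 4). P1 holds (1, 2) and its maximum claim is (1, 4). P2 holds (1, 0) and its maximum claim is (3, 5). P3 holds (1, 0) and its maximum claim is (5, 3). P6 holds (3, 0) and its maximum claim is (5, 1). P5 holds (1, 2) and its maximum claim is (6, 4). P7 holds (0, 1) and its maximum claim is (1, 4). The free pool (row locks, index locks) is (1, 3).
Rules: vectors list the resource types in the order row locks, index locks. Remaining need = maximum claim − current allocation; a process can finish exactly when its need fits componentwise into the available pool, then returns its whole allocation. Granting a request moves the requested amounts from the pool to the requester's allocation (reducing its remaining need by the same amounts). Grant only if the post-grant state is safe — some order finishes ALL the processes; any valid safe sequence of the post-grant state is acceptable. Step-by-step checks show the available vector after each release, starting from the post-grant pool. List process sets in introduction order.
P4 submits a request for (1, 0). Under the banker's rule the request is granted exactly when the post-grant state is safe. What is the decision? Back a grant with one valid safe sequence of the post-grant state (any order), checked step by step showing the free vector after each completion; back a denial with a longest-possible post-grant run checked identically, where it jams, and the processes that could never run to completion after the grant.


DENY — the pretend-granted state is unsafe.
Key observation: row locks is the bottleneck — with P1, P7 done the pool holds (1, 6), short of every remaining need.
Pretend the grant happened; the run P1, P7 goes as far as possible. Walking it through:
  pool = (0, 3)
  run P1 (needs (0, 2), free (0, 3)); after release of (1, 2) the pool is (1, 5)
  run P7 (needs (1, 3), free (1, 5)); after release of (0, 1) the pool is (1, 6)
  blocked: P4 wants (2, 3), pool (1, 6) — not enough row locks
  blocked: P2 wants (2, 5), pool (1, 6) — not enough row locks
  blocked: P3 wants (4, 3), pool (1, 6) — not enough row locks
  blocked: P6 wants (2, 1), pool (1, 6) — not enough row locks
  blocked: P5 wants (5, 2), pool (1, 6) — not enough row locks
Post-grant, the permanently blocked set is P4, P2, P3, P6 and P5.


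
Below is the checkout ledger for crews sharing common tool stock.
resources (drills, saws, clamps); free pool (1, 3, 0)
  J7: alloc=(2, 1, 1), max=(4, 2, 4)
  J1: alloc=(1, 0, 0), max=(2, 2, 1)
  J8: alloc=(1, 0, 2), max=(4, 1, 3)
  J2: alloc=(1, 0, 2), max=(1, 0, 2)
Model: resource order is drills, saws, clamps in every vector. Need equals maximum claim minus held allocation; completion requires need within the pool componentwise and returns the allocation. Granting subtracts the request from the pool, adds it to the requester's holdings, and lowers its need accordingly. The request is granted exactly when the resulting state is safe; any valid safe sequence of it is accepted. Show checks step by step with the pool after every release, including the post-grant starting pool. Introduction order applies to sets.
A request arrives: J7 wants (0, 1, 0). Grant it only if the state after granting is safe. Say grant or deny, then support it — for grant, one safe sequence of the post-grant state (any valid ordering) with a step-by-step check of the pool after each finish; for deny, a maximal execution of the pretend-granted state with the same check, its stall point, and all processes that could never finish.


GRANT — the state after the grant stays safe, e.g. via J2, J1, J8, J7.
Key observation: (1, 2, 0) free after granting still covers J2 first, and each release covers the next.
Verifying the post-grant state step by step:
  pool = (1, 2, 0)
  J2: need (0, 0, 0) fits (1, 2, 0); releases (1, 0, 2), pool now (2, 2, 2)
  J1: need (1, 2, 1) fits (2, 2, 2); releases (1, 0, 0), pool now (3, 2, 2)
  J8: need (3, 1, 1) fits (3, 2, 2); releases (1, 0, 2), pool now (4, 2, 4)
  J7: need (2, 0, 3) fits (4, 2, 4); releases (2, 2, 1), pool now (6, 4, 5)


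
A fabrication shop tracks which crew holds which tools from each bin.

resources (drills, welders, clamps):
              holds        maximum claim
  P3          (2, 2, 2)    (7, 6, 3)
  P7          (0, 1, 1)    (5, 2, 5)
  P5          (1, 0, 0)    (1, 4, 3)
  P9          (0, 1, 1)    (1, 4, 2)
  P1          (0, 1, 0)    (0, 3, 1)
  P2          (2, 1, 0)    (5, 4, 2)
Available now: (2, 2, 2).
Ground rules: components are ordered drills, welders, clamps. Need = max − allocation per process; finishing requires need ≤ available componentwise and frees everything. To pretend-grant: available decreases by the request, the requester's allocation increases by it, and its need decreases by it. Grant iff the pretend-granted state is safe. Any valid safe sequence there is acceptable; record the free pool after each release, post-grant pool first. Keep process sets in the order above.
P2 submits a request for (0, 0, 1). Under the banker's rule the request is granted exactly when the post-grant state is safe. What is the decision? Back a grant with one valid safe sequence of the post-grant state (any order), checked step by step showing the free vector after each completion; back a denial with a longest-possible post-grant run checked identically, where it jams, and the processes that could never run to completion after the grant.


DENY — the pretend-granted state is unsafe.
Key observation: after P1, P9 the pool peaks at (2, 4, 2), and each blocked process is short somewhere: P3 on drills; P7 on drills, clamps; P5 on clamps; P2 on drills.
On the post-grant state, P1, P9 is a maximal run — nothing extends it. Verifying each step:
  pool = (2, 2, 1)
  run P1 (needs (0, 2, 1), free (2, 2, 1)); after release of (0, 1, 0) the pool is (2, 3, 1)
  run P9 (needs (1, 3, 1), free (2, 3, 1)); after release of (0, 1, 1) the pool is (2, 4, 2)
  blocked: P3 wants (5, 4, 1), pool (2, 4, 2) — not enough drills
  blocked: P7 wants (5, 1, 4), pool (2, 4, 2) — not enough drills and clamps
  blocked: P5 wants (0, 4, 3), pool (2, 4, 2) — not enough clamps
  blocked: P2 wants (3, 3, 1), pool (2, 4, 2) — not enough drills
Had the request been granted, P3, P7, P5 and P2 could never finish.


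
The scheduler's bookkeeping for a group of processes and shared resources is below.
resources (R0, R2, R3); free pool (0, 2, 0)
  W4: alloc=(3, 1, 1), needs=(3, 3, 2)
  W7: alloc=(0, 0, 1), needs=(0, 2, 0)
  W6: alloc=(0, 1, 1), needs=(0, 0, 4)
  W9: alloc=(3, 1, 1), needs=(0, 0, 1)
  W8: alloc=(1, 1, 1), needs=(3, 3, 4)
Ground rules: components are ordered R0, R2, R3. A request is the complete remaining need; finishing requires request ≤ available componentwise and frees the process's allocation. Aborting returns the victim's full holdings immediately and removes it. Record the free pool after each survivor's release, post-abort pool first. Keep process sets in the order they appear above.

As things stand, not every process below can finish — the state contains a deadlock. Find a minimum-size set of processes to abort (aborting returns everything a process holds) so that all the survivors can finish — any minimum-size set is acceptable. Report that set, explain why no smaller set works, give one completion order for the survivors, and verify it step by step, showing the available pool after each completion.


Abort W8.
Key observation: W6 could never have finished before the abort; with (1, 1, 1) returned by W8, it fits at step 4.
Minimality: the empty abort set fails — the state is deadlocked as it stands.
Survivors finish in the order: W7, W9, W4, W6. Verifying each step (pool after the aborts first):
  pool = (1, 3, 1)
  W7: need (0, 2, 0) fits (1, 3, 1); releases (0, 0, 1), pool now (1, 3, 2)
  W9: need (0, 0, 1) fits (1, 3, 2); releases (3, 1, 1), pool now (4, 4, 3)
  W4: need (3, 3, 2) fits (4, 4, 3); releases (3, 1, 1), pool now (7, 5, 4)
  W6: need (0, 0, 4) fits (7, 5, 4); releases (0, 1, 1), pool now (7, 6, 5)


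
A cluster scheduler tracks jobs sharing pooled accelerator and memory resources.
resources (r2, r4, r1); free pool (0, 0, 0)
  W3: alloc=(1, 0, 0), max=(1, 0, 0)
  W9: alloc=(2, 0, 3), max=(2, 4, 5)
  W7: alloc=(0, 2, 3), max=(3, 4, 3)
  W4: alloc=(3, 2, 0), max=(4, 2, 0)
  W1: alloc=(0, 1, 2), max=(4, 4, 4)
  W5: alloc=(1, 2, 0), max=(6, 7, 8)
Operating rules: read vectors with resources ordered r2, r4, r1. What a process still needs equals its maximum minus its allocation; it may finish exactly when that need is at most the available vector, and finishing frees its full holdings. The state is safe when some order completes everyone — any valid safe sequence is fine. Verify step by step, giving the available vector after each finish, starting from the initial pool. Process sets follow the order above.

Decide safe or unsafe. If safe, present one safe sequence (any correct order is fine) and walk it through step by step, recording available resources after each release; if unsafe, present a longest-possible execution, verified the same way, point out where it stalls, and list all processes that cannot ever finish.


SAFE, for example via the order W3, W4, W7, W9, W1, W5.
Key observation: W4 is the earliest step where a requested resource binds exactly: need (1, 0, 0), pool (1, 0, 0) at its turn.
Verifying each step:
  pool = (0, 0, 0)
  run W3 (needs (0, 0, 0), free (0, 0, 0)); after release of (1, 0, 0) the pool is (1, 0, 0)
  run W4 (needs (1, 0, 0), free (1, 0, 0)); after release of (3, 2, 0) the pool is (4, 2, 0)
  run W7 (needs (3, 2, 0), free (4, 2, 0)); after release of (0, 2, 3) the pool is (4, 4, 3)
  run W9 (needs (0, 4, 2), free (4, 4, 3)); after release of (2, 0, 3) the pool is (6, 4, 6)
  run W1 (needs (4, 3, 2), free (6, 4, 6)); after release of (0, 1, 2) the pool is (6, 5, 8)
  run W5 (needs (5, 5, 8), free (6, 5, 8)); after release of (1, 2, 0) the pool is (7, 7, 8)


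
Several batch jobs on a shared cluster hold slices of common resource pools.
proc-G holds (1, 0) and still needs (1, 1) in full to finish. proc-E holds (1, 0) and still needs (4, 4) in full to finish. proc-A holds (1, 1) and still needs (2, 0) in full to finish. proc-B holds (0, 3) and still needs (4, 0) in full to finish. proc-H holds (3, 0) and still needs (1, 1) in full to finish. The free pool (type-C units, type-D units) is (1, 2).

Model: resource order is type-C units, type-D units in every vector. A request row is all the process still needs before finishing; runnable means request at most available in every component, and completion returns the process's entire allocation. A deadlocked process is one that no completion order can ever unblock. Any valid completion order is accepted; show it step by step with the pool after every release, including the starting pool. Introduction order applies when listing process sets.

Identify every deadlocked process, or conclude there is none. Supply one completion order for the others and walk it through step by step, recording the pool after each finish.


No process is deadlocked.
Key observation: the pool covers proc-G at once, and every later process fits after earlier releases.
A valid finishing order for the others: proc-G, proc-A, proc-H, proc-B, proc-E. Walking it through:
  pool = (1, 2)
  run proc-G (needs (1, 1), free (1, 2)); after release of (1, 0) the pool is (2, 2)
  run proc-A (needs (2, 0), free (2, 2)); after release of (1, 1) the pool is (3, 3)
  run proc-H (needs (1, 1), free (3, 3)); after release of (3, 0) the pool is (6, 3)
  run proc-B (needs (4, 0), free (6, 3)); after release of (0, 3) the pool is (6, 6)
  run proc-E (needs (4, 4), free (6, 6)); after release of (1, 0) the pool is (7, 6)


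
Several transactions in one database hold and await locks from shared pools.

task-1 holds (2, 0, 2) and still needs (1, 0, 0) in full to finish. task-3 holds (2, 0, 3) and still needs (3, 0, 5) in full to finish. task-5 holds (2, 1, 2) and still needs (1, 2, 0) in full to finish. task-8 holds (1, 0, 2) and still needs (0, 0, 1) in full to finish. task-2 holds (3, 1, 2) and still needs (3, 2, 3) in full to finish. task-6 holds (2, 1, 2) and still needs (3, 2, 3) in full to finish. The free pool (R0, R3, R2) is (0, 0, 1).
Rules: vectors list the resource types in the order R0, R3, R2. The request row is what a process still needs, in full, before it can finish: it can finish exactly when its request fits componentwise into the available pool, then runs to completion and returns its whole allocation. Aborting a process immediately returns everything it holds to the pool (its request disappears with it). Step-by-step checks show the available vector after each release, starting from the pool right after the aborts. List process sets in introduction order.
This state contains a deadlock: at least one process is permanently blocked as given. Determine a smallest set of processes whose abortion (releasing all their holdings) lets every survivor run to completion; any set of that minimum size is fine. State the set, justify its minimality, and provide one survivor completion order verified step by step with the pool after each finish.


The answer: abort task-5 and task-6.
Key observation: task-2 had no path to completion before; after the abort of task-5 and task-6 ((4, 2, 4) returned), step 4 is where it fits.
Why nothing smaller works — every single abort fails: task-1 alone leaves task-5 blocked (short on R3); task-3 alone leaves task-5 blocked (short on R3); task-5 alone leaves task-2 blocked (short on R3); task-8 alone leaves task-5 blocked (short on R3); task-2 alone leaves task-5 blocked (short on R3); task-6 alone leaves task-5 blocked (short on R3).
One survivor order: task-3, task-8, task-1, task-2. Walking it through (post-abort pool first):
  pool = (4, 2, 5)
  run task-3 (needs (3, 0, 5), free (4, 2, 5)); after release of (2, 0, 3) the pool is (6, 2, 8)
  run task-8 (needs (0, 0, 1), free (6, 2, 8)); after release of (1, 0, 2) the pool is (7, 2, 10)
  run task-1 (needs (1, 0, 0), free (7, 2, 10)); after release of (2, 0, 2) the pool is (9, 2, 12)
  run task-2 (needs (3, 2, 3), free (9, 2, 12)); after release of (3, 1, 2) the pool is (12, 3, 14)


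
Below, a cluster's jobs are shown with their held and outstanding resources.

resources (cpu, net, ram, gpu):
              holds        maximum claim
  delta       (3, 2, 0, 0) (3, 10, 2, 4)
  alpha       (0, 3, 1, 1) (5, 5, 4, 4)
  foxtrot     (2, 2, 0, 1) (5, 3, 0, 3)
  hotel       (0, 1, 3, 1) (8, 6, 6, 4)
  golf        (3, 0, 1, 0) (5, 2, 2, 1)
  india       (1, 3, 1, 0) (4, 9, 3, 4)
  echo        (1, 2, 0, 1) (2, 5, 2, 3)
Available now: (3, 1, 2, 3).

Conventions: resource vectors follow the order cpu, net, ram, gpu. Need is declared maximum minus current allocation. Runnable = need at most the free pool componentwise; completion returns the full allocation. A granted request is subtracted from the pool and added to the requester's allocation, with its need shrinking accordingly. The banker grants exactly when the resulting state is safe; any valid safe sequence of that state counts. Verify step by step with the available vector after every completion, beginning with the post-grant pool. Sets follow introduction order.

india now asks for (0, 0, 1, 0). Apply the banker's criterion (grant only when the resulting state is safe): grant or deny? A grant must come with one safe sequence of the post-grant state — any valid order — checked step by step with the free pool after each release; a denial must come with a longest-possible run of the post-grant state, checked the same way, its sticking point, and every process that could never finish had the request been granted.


DENY — the pretend-granted state is unsafe.
Key observation: after foxtrot, golf, echo the pool peaks at (9, 5, 2, 5), and each blocked process is short somewhere: delta on net; alpha on ram; hotel on ram; india on net.
Pretend the grant happened; the run foxtrot, golf, echo goes as far as possible. Check, step by step:
  pool = (3, 1, 1, 3)
  foxtrot needs (3, 1, 0, 2) <= (3, 1, 1, 3) -> finishes; pool += (2, 2, 0, 1) = (5, 3, 1, 4)
  golf needs (2, 2, 1, 1) <= (5, 3, 1, 4) -> finishes; pool += (3, 0, 1, 0) = (8, 3, 2, 4)
  echo needs (1, 3, 2, 2) <= (8, 3, 2, 4) -> finishes; pool += (1, 2, 0, 1) = (9, 5, 2, 5)
  delta still needs (0, 8, 2, 4) but only (9, 5, 2, 5) is free — short on net
  alpha still needs (5, 2, 3, 3) but only (9, 5, 2, 5) is free — short on ram
  hotel still needs (8, 5, 3, 3) but only (9, 5, 2, 5) is free — short on ram
  india still needs (3, 6, 1, 4) but only (9, 5, 2, 5) is free — short on net
Post-grant, the permanently blocked set is delta, alpha, hotel and india.


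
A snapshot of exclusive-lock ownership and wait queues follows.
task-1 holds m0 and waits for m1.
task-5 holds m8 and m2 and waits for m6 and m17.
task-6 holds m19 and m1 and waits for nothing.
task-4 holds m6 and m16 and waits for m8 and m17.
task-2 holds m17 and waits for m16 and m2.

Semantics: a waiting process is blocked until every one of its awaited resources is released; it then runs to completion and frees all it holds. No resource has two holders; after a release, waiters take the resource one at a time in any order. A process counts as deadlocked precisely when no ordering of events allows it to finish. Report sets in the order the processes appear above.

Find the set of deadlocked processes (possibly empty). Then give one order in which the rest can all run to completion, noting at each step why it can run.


The deadlocked set is task-5, task-4 and task-2.
Key observation: task-5 -> task-4 -> task-5 is a circular wait — nothing in it can go first; task-2 is caught in further circular waits.
A valid finishing order for the others: task-6, task-1.
Check, step by step:
  task-6 waits on nothing -> runs at once and releases m19 and m1
  task-1: everything it awaited (m1) is free; runs, freeing m0
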